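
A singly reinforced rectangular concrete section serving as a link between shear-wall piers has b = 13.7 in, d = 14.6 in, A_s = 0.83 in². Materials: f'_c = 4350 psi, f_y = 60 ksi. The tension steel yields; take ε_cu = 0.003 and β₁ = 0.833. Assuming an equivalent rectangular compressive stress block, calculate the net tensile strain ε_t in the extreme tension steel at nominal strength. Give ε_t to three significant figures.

ε_t ≈ 0.0341

a = A_s f_y/(0.85 f'_c b) = 0.983 in.
β₁ = 0.833, so c = a/β₁ = 0.983/0.833 = 1.180 in.
From the linear strain diagram with ε_cu = 0.003: ε_t = 0.003 (d − c)/c = 0.003 × (14.6 − 1.180)/1.180 = 0.0341.
Since ε_t ≥ 0.005, the section is tension-controlled.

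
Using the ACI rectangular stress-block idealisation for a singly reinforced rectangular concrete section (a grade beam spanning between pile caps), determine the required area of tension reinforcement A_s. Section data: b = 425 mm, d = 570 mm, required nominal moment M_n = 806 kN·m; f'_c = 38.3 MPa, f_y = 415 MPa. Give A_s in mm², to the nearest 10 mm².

A_s ≈ 3780 mm²

With M_n = 0.85 f'_c a b (d − a/2), solve the quadratic for a:
a = d − √(d² − 2M_n/(0.85 f'_c b)) = 570 − √(570² − 2 × 806×10⁶/(0.85 × 38.3 × 425)) = 113.50 mm.
A_s = 0.85 f'_c a b / f_y = 0.85 × 38.3 × 113.50 × 425 / 415 = 3784.0 mm².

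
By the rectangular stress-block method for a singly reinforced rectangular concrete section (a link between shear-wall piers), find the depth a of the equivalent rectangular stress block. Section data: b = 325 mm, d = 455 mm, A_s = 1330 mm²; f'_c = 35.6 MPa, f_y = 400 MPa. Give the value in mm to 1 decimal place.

a ≈ 54.1 mm

T = A_s f_y = 1330 × 400 = 532000 N = 532 kN.
Setting C = 0.85 f'_c a b equal to T: a = 532000/(0.85 × 35.6 × 325) = 54.1 mm.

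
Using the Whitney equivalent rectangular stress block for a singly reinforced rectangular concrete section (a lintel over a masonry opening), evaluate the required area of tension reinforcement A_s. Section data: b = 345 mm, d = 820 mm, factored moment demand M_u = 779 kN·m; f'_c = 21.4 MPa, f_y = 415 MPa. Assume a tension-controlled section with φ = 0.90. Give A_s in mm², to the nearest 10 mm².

A_s ≈ 2880 mm²

M_n = M_u/φ = 779/0.90 = 865.556 kN·m.
With M_n = 0.85 f'_c a b (d − a/2), solve the quadratic for a:
a = d − √(d² − 2M_n/(0.85 f'_c b)) = 820 − √(820² − 2 × 865.556×10⁶/(0.85 × 21.4 × 345)) = 190.28 mm.
A_s = 0.85 f'_c a b / f_y = 0.85 × 21.4 × 190.28 × 345 / 415 = 2877.4 mm².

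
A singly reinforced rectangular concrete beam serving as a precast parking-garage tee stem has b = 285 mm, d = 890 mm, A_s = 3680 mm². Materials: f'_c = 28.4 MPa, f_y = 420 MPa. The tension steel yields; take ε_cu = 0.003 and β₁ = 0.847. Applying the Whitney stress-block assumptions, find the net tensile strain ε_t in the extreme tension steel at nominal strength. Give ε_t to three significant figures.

ε_t ≈ 0.00707

a = A_s f_y/(0.85 f'_c b) = 224.65 mm.
β₁ = 0.847, so c = a/β₁ = 224.65/0.847 = 265.23 mm.
From the linear strain diagram with ε_cu = 0.003: ε_t = 0.003 (d − c)/c = 0.003 × (890 − 265.23)/265.23 = 0.00707.
Since ε_t ≥ 0.005, the section is tension-controlled.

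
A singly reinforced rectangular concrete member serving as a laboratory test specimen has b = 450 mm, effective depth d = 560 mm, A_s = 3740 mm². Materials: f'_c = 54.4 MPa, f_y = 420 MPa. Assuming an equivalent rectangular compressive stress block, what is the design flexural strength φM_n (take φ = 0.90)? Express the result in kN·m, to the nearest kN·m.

T = A_s f_y = 3740 × 420 = 1570800 N = 1570.8 kN.
From C = T: a = T/(0.85 f'_c b) = 1570800/(0.85 × 54.4 × 450) = 75.49 mm.
M_n = T(d − a/2) = 1570.8 kN × (560 − 37.745) mm = 820.36 kN·m.
φM_n = 0.90 × 820.36 = 738.32 kN·m.

φM_n ≈ 738 kN·m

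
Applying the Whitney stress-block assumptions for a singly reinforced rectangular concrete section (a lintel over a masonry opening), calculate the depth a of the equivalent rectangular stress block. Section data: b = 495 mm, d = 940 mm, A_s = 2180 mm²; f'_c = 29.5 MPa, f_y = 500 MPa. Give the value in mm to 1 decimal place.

T = A_s f_y = 2180 × 500 = 1090000 N = 1090 kN.
Setting C = 0.85 f'_c a b equal to T: a = 1090000/(0.85 × 29.5 × 495) = 87.8 mm.

a ≈ 87.8 mm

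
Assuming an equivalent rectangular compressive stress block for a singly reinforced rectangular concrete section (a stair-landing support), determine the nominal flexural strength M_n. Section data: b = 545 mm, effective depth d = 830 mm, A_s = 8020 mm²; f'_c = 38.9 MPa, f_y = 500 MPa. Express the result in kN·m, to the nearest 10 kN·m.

M_n ≈ 2880 kN·m

T = A_s f_y = 8020 × 500 = 4010000 N = 4010 kN.
From C = T: a = T/(0.85 f'_c b) = 4010000/(0.85 × 38.9 × 545) = 222.53 mm.
M_n = T(d − a/2) = 4010 kN × (830 − 111.265) mm = 2882.13 kN·m.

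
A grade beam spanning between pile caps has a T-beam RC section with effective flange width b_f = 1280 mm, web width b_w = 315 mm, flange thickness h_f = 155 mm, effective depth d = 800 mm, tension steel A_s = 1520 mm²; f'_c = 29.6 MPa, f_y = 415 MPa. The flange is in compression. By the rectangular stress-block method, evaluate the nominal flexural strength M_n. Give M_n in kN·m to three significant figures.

M_n ≈ 498 kN·m

Tension: T = A_s f_y = 1520 × 415 = 630800 N.
Try a within the flange: a = T/(0.85 f'_c b_f) = 630800/(0.85 × 29.6 × 1280) = 19.59 mm.
Since a = 19.59 ≤ h_f = 155 mm, the stress block lies entirely in the flange; analyse as a rectangular beam of width b_f.
M_n = T(d − a/2) = 630800 × (800 − 9.795) = 498.46 × 10⁶ N·mm.
M_n = 498.46 kN·m.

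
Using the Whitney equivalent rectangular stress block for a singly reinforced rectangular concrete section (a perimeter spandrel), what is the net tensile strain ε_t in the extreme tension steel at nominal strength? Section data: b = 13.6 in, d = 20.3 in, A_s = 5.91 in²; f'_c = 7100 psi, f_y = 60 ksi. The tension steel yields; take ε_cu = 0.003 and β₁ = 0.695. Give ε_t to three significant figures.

ε_t ≈ 0.00680

a = A_s f_y/(0.85 f'_c b) = 4.320 in.
β₁ = 0.695, so c = a/β₁ = 4.320/0.695 = 6.216 in.
From the linear strain diagram with ε_cu = 0.003: ε_t = 0.003 (d − c)/c = 0.003 × (20.3 − 6.216)/6.216 = 0.00680.
Since ε_t ≥ 0.005, the section is tension-controlled.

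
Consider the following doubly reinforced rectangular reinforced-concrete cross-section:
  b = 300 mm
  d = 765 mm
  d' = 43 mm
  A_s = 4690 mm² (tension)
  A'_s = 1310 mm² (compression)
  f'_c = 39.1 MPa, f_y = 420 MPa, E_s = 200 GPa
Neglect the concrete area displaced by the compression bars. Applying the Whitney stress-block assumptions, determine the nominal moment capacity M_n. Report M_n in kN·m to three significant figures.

M_n ≈ 1380 kN·m

Assume both tension and compression steel yield.
Net tension couple steel: A_s − A'_s = 3380 mm².
a = (A_s − A'_s) f_y / (0.85 f'_c b) = 1419600/(0.85 × 39.1 × 300) = 142.38 mm.
c = a/β₁ = 142.38/0.771 = 184.67 mm; ε'_s = 0.003(c − d')/c = 0.0023 ≥ f_y/E_s = 0.0021, so compression steel does yield.
M_n = (A_s − A'_s) f_y (d − a/2) + A'_s f_y (d − d') = [1419600 × (765 − 71.19) + 550200 × (765 − 43)] × 10⁻⁶ = 984.93 + 397.24 = 1382.17 kN·m.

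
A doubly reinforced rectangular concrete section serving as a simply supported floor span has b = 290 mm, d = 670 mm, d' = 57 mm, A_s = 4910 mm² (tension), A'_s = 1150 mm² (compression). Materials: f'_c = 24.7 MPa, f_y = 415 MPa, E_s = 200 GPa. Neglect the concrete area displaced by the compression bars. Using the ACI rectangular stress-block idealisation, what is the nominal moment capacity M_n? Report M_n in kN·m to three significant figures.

Assume both tension and compression steel yield.
Net tension couple steel: A_s − A'_s = 3760 mm².
a = (A_s − A'_s) f_y / (0.85 f'_c b) = 1560400/(0.85 × 24.7 × 290) = 256.28 mm.
c = a/β₁ = 256.28/0.85 = 301.51 mm; ε'_s = 0.003(c − d')/c = 0.0024 ≥ f_y/E_s = 0.0021, so compression steel does yield.
M_n = (A_s − A'_s) f_y (d − a/2) + A'_s f_y (d − d') = [1560400 × (670 − 128.14) + 477250 × (670 − 57)] × 10⁻⁶ = 845.52 + 292.55 = 1138.07 kN·m.

M_n ≈ 1140 kN·m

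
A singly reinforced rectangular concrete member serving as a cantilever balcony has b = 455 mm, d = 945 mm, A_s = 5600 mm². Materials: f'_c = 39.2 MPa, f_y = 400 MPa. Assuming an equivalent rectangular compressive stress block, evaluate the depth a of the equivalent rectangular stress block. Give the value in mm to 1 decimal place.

T = A_s f_y = 5600 × 400 = 2240000 N = 2240 kN.
Setting C = 0.85 f'_c a b equal to T: a = 2240000/(0.85 × 39.2 × 455) = 147.8 mm.

a ≈ 147.8 mm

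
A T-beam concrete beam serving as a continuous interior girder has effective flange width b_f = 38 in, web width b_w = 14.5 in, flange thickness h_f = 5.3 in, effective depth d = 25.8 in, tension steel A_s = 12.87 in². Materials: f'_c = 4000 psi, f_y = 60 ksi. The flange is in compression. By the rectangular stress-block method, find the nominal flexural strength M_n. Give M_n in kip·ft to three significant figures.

M_n ≈ 1460 kip·ft

Tension: T = A_s f_y = 12.87 × 60 = 772.2 kips.
Try a within the flange: a = T/(0.85 f'_c b_f) = 772.2/(0.85 × 4 × 38) = 5.977 in.
a = 5.977 > h_f = 5.3 in: the block extends into the web. Split into flange-overhang and web parts.
C_f = 0.85 f'_c (b_f − b_w) h_f = 0.85 × 4 × (38 − 14.5) × 5.3 = 423.5 kips.
Remaining web compression depth: a_w = (T − C_f)/(0.85 f'_c b_w) = (772.2 − 423.5)/(0.85 × 4 × 14.5) = 7.073 in.
M_n = C_f(d − h_f/2) + (T − C_f)(d − a_w/2) = 423.5 × (25.8 − 2.65) + 348.7 × (25.8 − 3.5365) = 9804.0 + 7763.3 = 17567.3 kip·in.
M_n = 17567.3/12 = 1463.94 kip·ft.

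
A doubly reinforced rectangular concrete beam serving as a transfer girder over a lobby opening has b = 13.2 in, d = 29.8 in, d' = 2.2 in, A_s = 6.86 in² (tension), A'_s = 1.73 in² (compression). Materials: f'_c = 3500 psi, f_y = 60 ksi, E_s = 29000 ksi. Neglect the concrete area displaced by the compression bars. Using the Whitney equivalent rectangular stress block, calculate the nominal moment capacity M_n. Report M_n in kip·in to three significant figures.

Assume both steels yield.
a = (A_s − A'_s) f_y/(0.85 f'_c b) = (6.86 − 1.73) × 60/(0.85 × 3.5 × 13.2) = 7.838 in.
c = a/β₁ = 7.838/0.85 = 9.221 in; ε'_s = 0.003(c − d')/c = 0.0023 ≥ ε_y = 0.0021, so the compression steel yields.
M_n = (A_s − A'_s) f_y (d − a/2) + A'_s f_y (d − d') = 307.8 × (29.8 − 3.919) + 103.8 × (29.8 − 2.2) = 7966.2 + 2864.9 = 10831.1 kip·in.

M_n ≈ 10800 kip·in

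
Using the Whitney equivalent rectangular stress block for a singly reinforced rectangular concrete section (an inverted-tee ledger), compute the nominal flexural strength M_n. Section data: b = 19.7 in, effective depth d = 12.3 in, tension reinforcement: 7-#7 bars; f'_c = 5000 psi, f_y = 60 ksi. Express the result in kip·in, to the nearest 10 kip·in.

A_s = 7 × 0.6 = 4.2 in².
T = A_s f_y = 4.2 × 60 = 252 kips.
a = T/(0.85 f'_c b) = 252/(0.85 × 5 × 19.7) = 3.010 in.
M_n = T(d − a/2) = 252 × (12.3 − 1.505) = 2720.3 kip·in.

M_n ≈ 2720 kip·in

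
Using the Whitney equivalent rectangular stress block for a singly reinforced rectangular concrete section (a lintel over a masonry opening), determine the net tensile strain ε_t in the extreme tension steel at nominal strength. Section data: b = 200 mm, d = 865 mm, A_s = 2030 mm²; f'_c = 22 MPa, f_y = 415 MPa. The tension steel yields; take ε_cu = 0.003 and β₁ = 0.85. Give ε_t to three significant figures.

ε_t ≈ 0.00679

a = A_s f_y/(0.85 f'_c b) = 225.25 mm.
β₁ = 0.85, so c = a/β₁ = 225.25/0.85 = 265.00 mm.
From the linear strain diagram with ε_cu = 0.003: ε_t = 0.003 (d − c)/c = 0.003 × (865 − 265.00)/265.00 = 0.00679.
Since ε_t ≥ 0.005, the section is tension-controlled.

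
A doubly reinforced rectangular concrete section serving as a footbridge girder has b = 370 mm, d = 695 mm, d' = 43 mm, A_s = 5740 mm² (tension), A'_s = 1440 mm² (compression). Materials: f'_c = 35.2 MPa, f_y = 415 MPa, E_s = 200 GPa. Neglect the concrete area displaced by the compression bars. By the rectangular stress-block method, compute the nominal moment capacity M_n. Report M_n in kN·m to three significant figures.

Assume both tension and compression steel yield.
Net tension couple steel: A_s − A'_s = 4300 mm².
a = (A_s − A'_s) f_y / (0.85 f'_c b) = 1784500/(0.85 × 35.2 × 370) = 161.20 mm.
c = a/β₁ = 161.20/0.799 = 201.75 mm; ε'_s = 0.003(c − d')/c = 0.0024 ≥ f_y/E_s = 0.0021, so compression steel does yield.
M_n = (A_s − A'_s) f_y (d − a/2) + A'_s f_y (d − d') = [1784500 × (695 − 80.6) + 597600 × (695 − 43)] × 10⁻⁶ = 1096.40 + 389.64 = 1486.04 kN·m.

M_n ≈ 1490 kN·m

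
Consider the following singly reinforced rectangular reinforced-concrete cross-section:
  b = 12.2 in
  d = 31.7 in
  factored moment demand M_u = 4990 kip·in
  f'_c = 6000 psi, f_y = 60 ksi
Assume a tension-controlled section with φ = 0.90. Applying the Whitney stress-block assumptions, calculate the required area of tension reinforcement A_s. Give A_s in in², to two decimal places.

A_s ≈ 3.06 in²

M_n = M_u/φ = 4990/0.90 = 5544.44 kip·in.
From M_n = 0.85 f'_c a b (d − a/2):
a = d − √(d² − 2M_n/(0.85 f'_c b)) = 31.7 − √(31.7² − 2 × 5544.44/(0.85 × 6 × 12.2)) = 2.948 in.
A_s = 0.85 f'_c a b / f_y = 0.85 × 6 × 2.948 × 12.2 / 60 = 3.057 in².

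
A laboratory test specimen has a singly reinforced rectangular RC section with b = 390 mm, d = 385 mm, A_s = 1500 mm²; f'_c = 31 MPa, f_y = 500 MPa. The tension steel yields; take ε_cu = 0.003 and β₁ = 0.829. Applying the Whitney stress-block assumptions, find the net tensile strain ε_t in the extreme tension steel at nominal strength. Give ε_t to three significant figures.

a = A_s f_y/(0.85 f'_c b) = 72.98 mm.
β₁ = 0.829, so c = a/β₁ = 72.98/0.829 = 88.03 mm.
From the linear strain diagram with ε_cu = 0.003: ε_t = 0.003 (d − c)/c = 0.003 × (385 − 88.03)/88.03 = 0.0101.
Since ε_t ≥ 0.005, the section is tension-controlled.

ε_t ≈ 0.0101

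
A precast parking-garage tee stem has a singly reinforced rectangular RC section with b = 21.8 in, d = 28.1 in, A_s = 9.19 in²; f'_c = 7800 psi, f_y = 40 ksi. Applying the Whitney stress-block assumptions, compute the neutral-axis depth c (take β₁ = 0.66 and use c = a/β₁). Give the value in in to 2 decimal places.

T = A_s f_y = 9.19 × 40 = 367.6 kips.
a = T/(0.85 f'_c b) = 367.6/(0.85 × 7.8 × 21.8) = 2.5433 in.
With β₁ = 0.66, c = a/β₁ = 2.5433/0.66 = 3.85 in.

c ≈ 3.85 in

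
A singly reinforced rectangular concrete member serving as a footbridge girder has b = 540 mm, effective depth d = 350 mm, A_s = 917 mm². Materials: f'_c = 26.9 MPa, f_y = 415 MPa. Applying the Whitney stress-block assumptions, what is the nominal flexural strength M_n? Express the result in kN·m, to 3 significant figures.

T = A_s f_y = 917 × 415 = 380555 N = 380.555 kN.
From C = T: a = T/(0.85 f'_c b) = 380555/(0.85 × 26.9 × 540) = 30.82 mm.
M_n = T(d − a/2) = 380.555 kN × (350 − 15.41) mm = 127.33 kN·m.

M_n ≈ 127 kN·m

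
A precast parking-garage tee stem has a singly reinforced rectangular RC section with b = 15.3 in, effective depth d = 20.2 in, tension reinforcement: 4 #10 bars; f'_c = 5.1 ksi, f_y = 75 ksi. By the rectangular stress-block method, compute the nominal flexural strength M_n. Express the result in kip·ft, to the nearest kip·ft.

M_n ≈ 550 kip·ft

A_s = 4 × 1.27 = 5.08 in².
T = A_s f_y = 5.08 × 75 = 381 kips.
a = T/(0.85 f'_c b) = 381/(0.85 × 5.1 × 15.3) = 5.744 in.
M_n = T(d − a/2) = 381 × (20.2 − 2.872) = 6602.0 kip·in = 6602.0/12 = 550.17 kip·ft.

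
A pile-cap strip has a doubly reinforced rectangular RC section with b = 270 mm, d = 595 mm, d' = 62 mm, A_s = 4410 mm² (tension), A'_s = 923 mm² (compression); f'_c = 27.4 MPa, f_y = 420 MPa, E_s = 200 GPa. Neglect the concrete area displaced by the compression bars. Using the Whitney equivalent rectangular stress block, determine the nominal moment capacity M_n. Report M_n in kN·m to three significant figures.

Assume both tension and compression steel yield.
Net tension couple steel: A_s − A'_s = 3487 mm².
a = (A_s − A'_s) f_y / (0.85 f'_c b) = 1464540/(0.85 × 27.4 × 270) = 232.90 mm.
c = a/β₁ = 232.90/0.85 = 274.00 mm; ε'_s = 0.003(c − d')/c = 0.0023 ≥ f_y/E_s = 0.0021, so compression steel does yield.
M_n = (A_s − A'_s) f_y (d − a/2) + A'_s f_y (d − d') = [1464540 × (595 − 116.45) + 387660 × (595 − 62)] × 10⁻⁶ = 700.86 + 206.62 = 907.48 kN·m.

M_n ≈ 907 kN·m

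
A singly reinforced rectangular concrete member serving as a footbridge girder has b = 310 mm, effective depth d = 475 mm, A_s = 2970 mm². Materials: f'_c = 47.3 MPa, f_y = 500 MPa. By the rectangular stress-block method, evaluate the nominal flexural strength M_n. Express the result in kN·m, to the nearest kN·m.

T = A_s f_y = 2970 × 500 = 1485000 N = 1485 kN.
From C = T: a = T/(0.85 f'_c b) = 1485000/(0.85 × 47.3 × 310) = 119.15 mm.
M_n = T(d − a/2) = 1485 kN × (475 − 59.575) mm = 616.91 kN·m.

M_n ≈ 617 kN·m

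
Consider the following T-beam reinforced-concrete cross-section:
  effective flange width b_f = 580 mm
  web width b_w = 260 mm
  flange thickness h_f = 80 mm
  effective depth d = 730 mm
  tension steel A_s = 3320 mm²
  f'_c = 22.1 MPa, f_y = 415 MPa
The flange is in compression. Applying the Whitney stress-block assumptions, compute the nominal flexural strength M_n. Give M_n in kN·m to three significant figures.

M_n ≈ 904 kN·m

Tension: T = A_s f_y = 3320 × 415 = 1377800 N.
Try a within the flange: a = T/(0.85 f'_c b_f) = 1377800/(0.85 × 22.1 × 580) = 126.46 mm.
a = 126.46 > h_f = 80 mm: the block extends into the web. Split into flange-overhang and web parts.
C_f = 0.85 f'_c (b_f − b_w) h_f = 0.85 × 22.1 × (580 − 260) × 80 = 480896 N.
Remaining web compression depth: a_w = (T − C_f)/(0.85 f'_c b_w) = (1377800 − 480896)/(0.85 × 22.1 × 260) = 183.64 mm.
M_n = C_f(d − h_f/2) + (T − C_f)(d − a_w/2) = 480896 × (730 − 40) + 896904 × (730 − 91.82) = 331.82 + 572.39 = 904.21 × 10⁶ N·mm.
M_n = 904.21 kN·m.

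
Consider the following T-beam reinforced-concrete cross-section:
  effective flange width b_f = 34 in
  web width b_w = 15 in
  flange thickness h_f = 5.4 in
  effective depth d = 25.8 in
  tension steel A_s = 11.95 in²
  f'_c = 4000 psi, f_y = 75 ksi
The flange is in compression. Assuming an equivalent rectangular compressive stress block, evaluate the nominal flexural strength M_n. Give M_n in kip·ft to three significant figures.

Tension: T = A_s f_y = 11.95 × 75 = 896.25 kips.
Try a within the flange: a = T/(0.85 f'_c b_f) = 896.25/(0.85 × 4 × 34) = 7.753 in.
a = 7.753 > h_f = 5.4 in: the block extends into the web. Split into flange-overhang and web parts.
C_f = 0.85 f'_c (b_f − b_w) h_f = 0.85 × 4 × (34 − 15) × 5.4 = 348.8 kips.
Remaining web compression depth: a_w = (T − C_f)/(0.85 f'_c b_w) = (896.25 − 348.8)/(0.85 × 4 × 15) = 10.734 in.
M_n = C_f(d − h_f/2) + (T − C_f)(d − a_w/2) = 348.8 × (25.8 − 2.7) + 547.45 × (25.8 − 5.367) = 8057.3 + 11186.0 = 19243.3 kip·in.
M_n = 19243.3/12 = 1603.61 kip·ft.

M_n ≈ 1600 kip·ft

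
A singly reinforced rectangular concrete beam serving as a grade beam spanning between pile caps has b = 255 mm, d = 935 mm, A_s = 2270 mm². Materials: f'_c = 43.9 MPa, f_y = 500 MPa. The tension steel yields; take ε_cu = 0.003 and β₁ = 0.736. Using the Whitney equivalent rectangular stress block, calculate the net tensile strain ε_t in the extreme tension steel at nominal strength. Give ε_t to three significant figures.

a = A_s f_y/(0.85 f'_c b) = 119.28 mm.
β₁ = 0.736, so c = a/β₁ = 119.28/0.736 = 162.07 mm.
From the linear strain diagram with ε_cu = 0.003: ε_t = 0.003 (d − c)/c = 0.003 × (935 − 162.07)/162.07 = 0.0143.
Since ε_t ≥ 0.005, the section is tension-controlled.

ε_t ≈ 0.0143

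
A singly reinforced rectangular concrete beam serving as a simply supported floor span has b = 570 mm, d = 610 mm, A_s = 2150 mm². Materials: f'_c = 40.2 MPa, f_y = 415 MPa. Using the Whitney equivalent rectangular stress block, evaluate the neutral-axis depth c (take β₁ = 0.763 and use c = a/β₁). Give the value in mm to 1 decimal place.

c ≈ 60.0 mm

T = A_s f_y = 2150 × 415 = 892250 N = 892.25 kN.
Setting C = 0.85 f'_c a b equal to T: a = 892250/(0.85 × 40.2 × 570) = 45.811 mm.
With β₁ = 0.763, c = a/β₁ = 45.811/0.763 = 60.0 mm.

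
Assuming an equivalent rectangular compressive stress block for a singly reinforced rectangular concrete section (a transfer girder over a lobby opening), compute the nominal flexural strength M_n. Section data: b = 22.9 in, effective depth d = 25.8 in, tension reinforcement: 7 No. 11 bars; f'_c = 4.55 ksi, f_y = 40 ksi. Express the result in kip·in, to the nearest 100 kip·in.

M_n ≈ 10200 kip·in

A_s = 7 × 1.56 = 10.92 in².
T = A_s f_y = 10.92 × 40 = 436.8 kips.
a = T/(0.85 f'_c b) = 436.8/(0.85 × 4.55 × 22.9) = 4.932 in.
M_n = T(d − a/2) = 436.8 × (25.8 − 2.466) = 10192.3 kip·in.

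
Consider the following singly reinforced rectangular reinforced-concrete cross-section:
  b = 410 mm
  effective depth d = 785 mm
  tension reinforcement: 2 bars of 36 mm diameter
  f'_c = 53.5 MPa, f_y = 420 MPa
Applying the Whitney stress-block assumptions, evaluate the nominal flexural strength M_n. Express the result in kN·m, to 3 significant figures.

M_n ≈ 652 kN·m

A_s = 2 × 1018 = 2036 mm².
T = A_s f_y = 2036 × 420 = 855120 N = 855.12 kN.
From C = T: a = T/(0.85 f'_c b) = 855120/(0.85 × 53.5 × 410) = 45.86 mm.
M_n = T(d − a/2) = 855.12 kN × (785 − 22.93) mm = 651.66 kN·m.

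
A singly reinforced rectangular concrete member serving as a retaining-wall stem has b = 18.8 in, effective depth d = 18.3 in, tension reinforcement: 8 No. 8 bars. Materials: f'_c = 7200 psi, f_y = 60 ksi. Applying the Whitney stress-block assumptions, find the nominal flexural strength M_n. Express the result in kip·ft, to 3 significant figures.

M_n ≈ 526 kip·ft

A_s = 8 × 0.79 = 6.32 in².
T = A_s f_y = 6.32 × 60 = 379.2 kips.
a = T/(0.85 f'_c b) = 379.2/(0.85 × 7.2 × 18.8) = 3.296 in.
M_n = T(d − a/2) = 379.2 × (18.3 − 1.648) = 6314.4 kip·in = 6314.4/12 = 526.20 kip·ft.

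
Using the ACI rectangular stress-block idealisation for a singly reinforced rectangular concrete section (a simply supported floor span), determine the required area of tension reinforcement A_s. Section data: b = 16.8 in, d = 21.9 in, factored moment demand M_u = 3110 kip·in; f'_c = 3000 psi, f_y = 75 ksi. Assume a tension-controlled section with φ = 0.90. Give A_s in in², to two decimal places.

M_n = M_u/φ = 3110/0.90 = 3455.56 kip·in.
From M_n = 0.85 f'_c a b (d − a/2):
a = d − √(d² − 2M_n/(0.85 f'_c b)) = 21.9 − √(21.9² − 2 × 3455.56/(0.85 × 3 × 16.8)) = 4.059 in.
A_s = 0.85 f'_c a b / f_y = 0.85 × 3 × 4.059 × 16.8 / 75 = 2.319 in².

A_s ≈ 2.32 in²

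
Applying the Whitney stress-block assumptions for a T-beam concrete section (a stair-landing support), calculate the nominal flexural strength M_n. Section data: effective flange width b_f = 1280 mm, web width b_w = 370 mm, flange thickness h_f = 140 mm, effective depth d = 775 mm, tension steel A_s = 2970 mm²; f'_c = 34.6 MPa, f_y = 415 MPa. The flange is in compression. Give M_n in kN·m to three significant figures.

Tension: T = A_s f_y = 2970 × 415 = 1232550 N.
Try a within the flange: a = T/(0.85 f'_c b_f) = 1232550/(0.85 × 34.6 × 1280) = 32.74 mm.
Since a = 32.74 ≤ h_f = 140 mm, the stress block lies entirely in the flange; analyse as a rectangular beam of width b_f.
M_n = T(d − a/2) = 1232550 × (775 − 16.37) = 935.05 × 10⁶ N·mm.
M_n = 935.05 kN·m.

M_n ≈ 935 kN·m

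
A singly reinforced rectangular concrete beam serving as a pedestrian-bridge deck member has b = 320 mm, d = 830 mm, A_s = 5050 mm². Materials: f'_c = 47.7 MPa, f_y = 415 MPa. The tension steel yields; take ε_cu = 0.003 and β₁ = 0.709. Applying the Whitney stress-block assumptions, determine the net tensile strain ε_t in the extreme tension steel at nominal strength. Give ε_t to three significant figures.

a = A_s f_y/(0.85 f'_c b) = 161.53 mm.
β₁ = 0.709, so c = a/β₁ = 161.53/0.709 = 227.83 mm.
From the linear strain diagram with ε_cu = 0.003: ε_t = 0.003 (d − c)/c = 0.003 × (830 − 227.83)/227.83 = 0.00793.
Since ε_t ≥ 0.005, the section is tension-controlled.

ε_t ≈ 0.00793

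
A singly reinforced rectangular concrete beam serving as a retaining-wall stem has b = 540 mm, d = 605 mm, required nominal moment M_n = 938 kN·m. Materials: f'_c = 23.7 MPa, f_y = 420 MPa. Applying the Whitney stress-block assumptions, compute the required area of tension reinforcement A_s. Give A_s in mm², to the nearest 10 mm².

With M_n = 0.85 f'_c a b (d − a/2), solve the quadratic for a:
a = d − √(d² − 2M_n/(0.85 f'_c b)) = 605 − √(605² − 2 × 938×10⁶/(0.85 × 23.7 × 540)) = 165.03 mm.
A_s = 0.85 f'_c a b / f_y = 0.85 × 23.7 × 165.03 × 540 / 420 = 4274.4 mm².

A_s ≈ 4270 mm²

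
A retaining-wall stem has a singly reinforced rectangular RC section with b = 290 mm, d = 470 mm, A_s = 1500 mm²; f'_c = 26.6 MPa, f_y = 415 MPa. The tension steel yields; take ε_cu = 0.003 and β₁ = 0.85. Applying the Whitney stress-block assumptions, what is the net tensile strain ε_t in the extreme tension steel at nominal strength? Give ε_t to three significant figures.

a = A_s f_y/(0.85 f'_c b) = 94.94 mm.
β₁ = 0.85, so c = a/β₁ = 94.94/0.85 = 111.69 mm.
From the linear strain diagram with ε_cu = 0.003: ε_t = 0.003 (d − c)/c = 0.003 × (470 − 111.69)/111.69 = 0.00962.
Since ε_t ≥ 0.005, the section is tension-controlled.

ε_t ≈ 0.00962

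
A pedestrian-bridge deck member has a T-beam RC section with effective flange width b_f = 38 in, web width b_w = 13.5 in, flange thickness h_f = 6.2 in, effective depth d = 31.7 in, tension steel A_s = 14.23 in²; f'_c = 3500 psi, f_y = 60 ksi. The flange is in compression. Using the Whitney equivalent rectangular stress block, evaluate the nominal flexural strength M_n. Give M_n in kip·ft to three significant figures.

Tension: T = A_s f_y = 14.23 × 60 = 853.8 kips.
Try a within the flange: a = T/(0.85 f'_c b_f) = 853.8/(0.85 × 3.5 × 38) = 7.552 in.
a = 7.552 > h_f = 6.2 in: the block extends into the web. Split into flange-overhang and web parts.
C_f = 0.85 f'_c (b_f − b_w) h_f = 0.85 × 3.5 × (38 − 13.5) × 6.2 = 451.9 kips.
Remaining web compression depth: a_w = (T − C_f)/(0.85 f'_c b_w) = (853.8 − 451.9)/(0.85 × 3.5 × 13.5) = 10.007 in.
M_n = C_f(d − h_f/2) + (T − C_f)(d − a_w/2) = 451.9 × (31.7 − 3.1) + 401.9 × (31.7 − 5.0035) = 12924.3 + 10729.3 = 23653.6 kip·in.
M_n = 23653.6/12 = 1971.13 kip·ft.

M_n ≈ 1970 kip·ft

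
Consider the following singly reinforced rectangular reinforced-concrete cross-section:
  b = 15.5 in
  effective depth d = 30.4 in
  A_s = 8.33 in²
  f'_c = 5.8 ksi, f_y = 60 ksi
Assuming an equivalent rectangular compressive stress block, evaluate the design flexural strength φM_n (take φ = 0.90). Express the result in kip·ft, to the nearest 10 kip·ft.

T = A_s f_y = 8.33 × 60 = 499.8 kips.
a = T/(0.85 f'_c b) = 499.8/(0.85 × 5.8 × 15.5) = 6.541 in.
M_n = T(d − a/2) = 499.8 × (30.4 − 3.2705) = 13559.3 kip·in = 13559.3/12 = 1129.94 kip·ft.
φM_n = 0.90 × 1129.94 = 1016.95 kip·ft.

φM_n ≈ 1020 kip·ft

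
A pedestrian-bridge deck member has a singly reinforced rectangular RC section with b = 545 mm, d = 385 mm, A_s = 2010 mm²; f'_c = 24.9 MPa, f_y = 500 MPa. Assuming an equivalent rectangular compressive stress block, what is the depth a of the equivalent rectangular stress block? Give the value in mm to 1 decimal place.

T = A_s f_y = 2010 × 500 = 1005000 N = 1005 kN.
Setting C = 0.85 f'_c a b equal to T: a = 1005000/(0.85 × 24.9 × 545) = 87.1 mm.

a ≈ 87.1 mm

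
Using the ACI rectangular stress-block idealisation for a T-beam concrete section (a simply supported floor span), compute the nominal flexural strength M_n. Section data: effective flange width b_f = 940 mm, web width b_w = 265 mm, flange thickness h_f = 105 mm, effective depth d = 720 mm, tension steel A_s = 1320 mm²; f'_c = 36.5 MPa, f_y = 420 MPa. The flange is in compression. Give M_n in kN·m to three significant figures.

Tension: T = A_s f_y = 1320 × 420 = 554400 N.
Try a within the flange: a = T/(0.85 f'_c b_f) = 554400/(0.85 × 36.5 × 940) = 19.01 mm.
Since a = 19.01 ≤ h_f = 105 mm, the stress block lies entirely in the flange; analyse as a rectangular beam of width b_f.
M_n = T(d − a/2) = 554400 × (720 − 9.505) = 393.90 × 10⁶ N·mm.
M_n = 393.90 kN·m.

M_n ≈ 394 kN·m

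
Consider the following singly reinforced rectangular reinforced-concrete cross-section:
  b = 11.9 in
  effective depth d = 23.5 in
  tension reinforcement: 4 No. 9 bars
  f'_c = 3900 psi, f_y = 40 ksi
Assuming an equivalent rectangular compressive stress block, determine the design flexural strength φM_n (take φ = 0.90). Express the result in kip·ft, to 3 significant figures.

A_s = 4 × 1 = 4 in².
T = A_s f_y = 4 × 40 = 160 kips.
a = T/(0.85 f'_c b) = 160/(0.85 × 3.9 × 11.9) = 4.056 in.
M_n = T(d − a/2) = 160 × (23.5 − 2.028) = 3435.5 kip·in = 3435.5/12 = 286.29 kip·ft.
φM_n = 0.90 × 286.29 = 257.66 kip·ft.

φM_n ≈ 258 kip·ft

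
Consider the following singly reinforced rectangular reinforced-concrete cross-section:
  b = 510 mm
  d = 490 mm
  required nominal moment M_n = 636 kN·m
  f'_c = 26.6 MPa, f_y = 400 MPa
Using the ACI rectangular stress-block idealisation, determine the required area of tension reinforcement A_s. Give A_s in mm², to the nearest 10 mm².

A_s ≈ 3740 mm²

With M_n = 0.85 f'_c a b (d − a/2), solve the quadratic for a:
a = d − √(d² − 2M_n/(0.85 f'_c b)) = 490 − √(490² − 2 × 636×10⁶/(0.85 × 26.6 × 510)) = 129.74 mm.
A_s = 0.85 f'_c a b / f_y = 0.85 × 26.6 × 129.74 × 510 / 400 = 3740.1 mm².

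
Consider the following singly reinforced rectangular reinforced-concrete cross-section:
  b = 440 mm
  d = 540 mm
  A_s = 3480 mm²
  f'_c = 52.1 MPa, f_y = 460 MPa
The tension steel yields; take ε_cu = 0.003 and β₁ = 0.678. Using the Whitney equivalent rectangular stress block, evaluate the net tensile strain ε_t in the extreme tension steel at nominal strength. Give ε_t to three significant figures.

a = A_s f_y/(0.85 f'_c b) = 82.15 mm.
β₁ = 0.678, so c = a/β₁ = 82.15/0.678 = 121.17 mm.
From the linear strain diagram with ε_cu = 0.003: ε_t = 0.003 (d − c)/c = 0.003 × (540 − 121.17)/121.17 = 0.0104.
Since ε_t ≥ 0.005, the section is tension-controlled.

ε_t ≈ 0.0104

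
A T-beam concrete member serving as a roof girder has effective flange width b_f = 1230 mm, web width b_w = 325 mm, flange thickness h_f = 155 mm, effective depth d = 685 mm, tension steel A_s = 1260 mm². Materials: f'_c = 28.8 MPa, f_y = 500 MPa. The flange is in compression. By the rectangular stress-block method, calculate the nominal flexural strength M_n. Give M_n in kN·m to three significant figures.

M_n ≈ 425 kN·m

Tension: T = A_s f_y = 1260 × 500 = 630000 N.
Try a within the flange: a = T/(0.85 f'_c b_f) = 630000/(0.85 × 28.8 × 1230) = 20.92 mm.
Since a = 20.92 ≤ h_f = 155 mm, the stress block lies entirely in the flange; analyse as a rectangular beam of width b_f.
M_n = T(d − a/2) = 630000 × (685 − 10.46) = 424.96 × 10⁶ N·mm.
M_n = 424.96 kN·m.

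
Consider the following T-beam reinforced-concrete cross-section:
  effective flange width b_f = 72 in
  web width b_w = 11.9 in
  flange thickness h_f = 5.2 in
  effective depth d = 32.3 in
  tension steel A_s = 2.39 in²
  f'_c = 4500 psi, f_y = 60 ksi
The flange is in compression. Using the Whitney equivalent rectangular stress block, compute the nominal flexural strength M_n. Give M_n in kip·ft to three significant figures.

Tension: T = A_s f_y = 2.39 × 60 = 143.4 kips.
Try a within the flange: a = T/(0.85 f'_c b_f) = 143.4/(0.85 × 4.5 × 72) = 0.521 in.
Since a = 0.521 ≤ h_f = 5.2 in, the stress block lies entirely in the flange; analyse as a rectangular beam of width b_f.
M_n = T(d − a/2) = 143.4 × (32.3 − 0.2605) = 4594.5 kip·in.
M_n = 4594.5/12 = 382.88 kip·ft.

M_n ≈ 383 kip·ft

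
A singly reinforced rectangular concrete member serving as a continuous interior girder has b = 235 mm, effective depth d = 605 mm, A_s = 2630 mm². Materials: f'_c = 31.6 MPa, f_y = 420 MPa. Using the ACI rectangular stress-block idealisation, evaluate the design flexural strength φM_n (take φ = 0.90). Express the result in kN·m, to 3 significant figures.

φM_n ≈ 514 kN·m

T = A_s f_y = 2630 × 420 = 1104600 N = 1104.6 kN.
From C = T: a = T/(0.85 f'_c b) = 1104600/(0.85 × 31.6 × 235) = 175.00 mm.
M_n = T(d − a/2) = 1104.6 kN × (605 − 87.5) mm = 571.63 kN·m.
φM_n = 0.90 × 571.63 = 514.47 kN·m.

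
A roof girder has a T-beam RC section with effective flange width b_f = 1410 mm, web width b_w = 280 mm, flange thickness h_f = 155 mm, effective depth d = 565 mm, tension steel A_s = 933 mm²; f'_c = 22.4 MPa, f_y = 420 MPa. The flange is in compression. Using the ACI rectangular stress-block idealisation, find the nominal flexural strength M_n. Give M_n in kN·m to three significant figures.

Tension: T = A_s f_y = 933 × 420 = 391860 N.
Try a within the flange: a = T/(0.85 f'_c b_f) = 391860/(0.85 × 22.4 × 1410) = 14.60 mm.
Since a = 14.60 ≤ h_f = 155 mm, the stress block lies entirely in the flange; analyse as a rectangular beam of width b_f.
M_n = T(d − a/2) = 391860 × (565 − 7.3) = 218.54 × 10⁶ N·mm.
M_n = 218.54 kN·m.

M_n ≈ 219 kN·m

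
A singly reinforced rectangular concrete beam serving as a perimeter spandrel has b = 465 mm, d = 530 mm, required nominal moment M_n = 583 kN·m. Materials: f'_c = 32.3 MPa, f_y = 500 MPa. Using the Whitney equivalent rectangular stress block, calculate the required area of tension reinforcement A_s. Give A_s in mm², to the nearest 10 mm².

With M_n = 0.85 f'_c a b (d − a/2), solve the quadratic for a:
a = d − √(d² − 2M_n/(0.85 f'_c b)) = 530 − √(530² − 2 × 583×10⁶/(0.85 × 32.3 × 465)) = 94.61 mm.
A_s = 0.85 f'_c a b / f_y = 0.85 × 32.3 × 94.61 × 465 / 500 = 2415.7 mm².

A_s ≈ 2420 mm²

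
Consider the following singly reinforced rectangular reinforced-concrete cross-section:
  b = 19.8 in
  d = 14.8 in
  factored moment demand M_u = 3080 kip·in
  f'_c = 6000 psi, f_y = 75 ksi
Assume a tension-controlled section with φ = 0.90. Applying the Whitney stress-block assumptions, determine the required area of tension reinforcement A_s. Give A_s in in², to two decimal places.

A_s ≈ 3.37 in²

M_n = M_u/φ = 3080/0.90 = 3422.22 kip·in.
From M_n = 0.85 f'_c a b (d − a/2):
a = d − √(d² − 2M_n/(0.85 f'_c b)) = 14.8 − √(14.8² − 2 × 3422.22/(0.85 × 6 × 19.8)) = 2.501 in.
A_s = 0.85 f'_c a b / f_y = 0.85 × 6 × 2.501 × 19.8 / 75 = 3.367 in².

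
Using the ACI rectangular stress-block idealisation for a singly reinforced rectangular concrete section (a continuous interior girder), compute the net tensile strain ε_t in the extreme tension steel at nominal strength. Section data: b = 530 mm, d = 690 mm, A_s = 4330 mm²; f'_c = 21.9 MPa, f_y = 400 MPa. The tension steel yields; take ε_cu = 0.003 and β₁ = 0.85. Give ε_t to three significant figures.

a = A_s f_y/(0.85 f'_c b) = 175.55 mm.
β₁ = 0.85, so c = a/β₁ = 175.55/0.85 = 206.53 mm.
From the linear strain diagram with ε_cu = 0.003: ε_t = 0.003 (d − c)/c = 0.003 × (690 − 206.53)/206.53 = 0.00702.
Since ε_t ≥ 0.005, the section is tension-controlled.

ε_t ≈ 0.00702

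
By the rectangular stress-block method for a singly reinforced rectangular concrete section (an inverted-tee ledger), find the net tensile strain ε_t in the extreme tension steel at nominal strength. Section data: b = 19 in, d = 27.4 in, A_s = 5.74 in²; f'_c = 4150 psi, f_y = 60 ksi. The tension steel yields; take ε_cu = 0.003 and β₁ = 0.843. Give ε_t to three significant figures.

ε_t ≈ 0.0105

a = A_s f_y/(0.85 f'_c b) = 5.139 in.
β₁ = 0.843, so c = a/β₁ = 5.139/0.843 = 6.096 in.
From the linear strain diagram with ε_cu = 0.003: ε_t = 0.003 (d − c)/c = 0.003 × (27.4 − 6.096)/6.096 = 0.0105.
Since ε_t ≥ 0.005, the section is tension-controlled.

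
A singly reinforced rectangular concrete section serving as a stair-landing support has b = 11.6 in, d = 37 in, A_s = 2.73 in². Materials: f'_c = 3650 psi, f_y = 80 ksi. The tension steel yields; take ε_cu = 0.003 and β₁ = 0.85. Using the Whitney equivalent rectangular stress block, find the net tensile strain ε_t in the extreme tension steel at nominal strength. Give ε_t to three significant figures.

a = A_s f_y/(0.85 f'_c b) = 6.069 in.
β₁ = 0.85, so c = a/β₁ = 6.069/0.85 = 7.140 in.
From the linear strain diagram with ε_cu = 0.003: ε_t = 0.003 (d − c)/c = 0.003 × (37 − 7.140)/7.140 = 0.0125.
Since ε_t ≥ 0.005, the section is tension-controlled.

ε_t ≈ 0.0125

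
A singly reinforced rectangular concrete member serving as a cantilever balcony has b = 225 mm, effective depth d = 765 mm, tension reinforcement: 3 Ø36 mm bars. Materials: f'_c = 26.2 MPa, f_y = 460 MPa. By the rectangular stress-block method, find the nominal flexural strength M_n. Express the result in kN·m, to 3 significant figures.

M_n ≈ 878 kN·m

A_s = 3 × 1018 = 3054 mm².
T = A_s f_y = 3054 × 460 = 1404840 N = 1404.84 kN.
From C = T: a = T/(0.85 f'_c b) = 1404840/(0.85 × 26.2 × 225) = 280.37 mm.
M_n = T(d − a/2) = 1404.84 kN × (765 − 140.185) mm = 877.77 kN·m.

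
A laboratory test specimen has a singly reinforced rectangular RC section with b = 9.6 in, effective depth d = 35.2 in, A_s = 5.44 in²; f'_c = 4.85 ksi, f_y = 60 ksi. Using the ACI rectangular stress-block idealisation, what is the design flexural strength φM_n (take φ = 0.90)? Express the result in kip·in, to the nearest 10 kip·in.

T = A_s f_y = 5.44 × 60 = 326.4 kips.
a = T/(0.85 f'_c b) = 326.4/(0.85 × 4.85 × 9.6) = 8.247 in.
M_n = T(d − a/2) = 326.4 × (35.2 − 4.1235) = 10143.4 kip·in.
φM_n = 0.90 × 10143.4 = 9129.1 kip·in.

φM_n ≈ 9130 kip·in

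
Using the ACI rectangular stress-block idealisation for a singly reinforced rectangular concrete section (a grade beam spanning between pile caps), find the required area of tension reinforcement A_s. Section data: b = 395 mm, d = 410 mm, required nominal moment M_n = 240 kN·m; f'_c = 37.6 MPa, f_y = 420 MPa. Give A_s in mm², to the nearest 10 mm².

With M_n = 0.85 f'_c a b (d − a/2), solve the quadratic for a:
a = d − √(d² − 2M_n/(0.85 f'_c b)) = 410 − √(410² − 2 × 240×10⁶/(0.85 × 37.6 × 395)) = 49.34 mm.
A_s = 0.85 f'_c a b / f_y = 0.85 × 37.6 × 49.34 × 395 / 420 = 1483.0 mm².

A_s ≈ 1480 mm²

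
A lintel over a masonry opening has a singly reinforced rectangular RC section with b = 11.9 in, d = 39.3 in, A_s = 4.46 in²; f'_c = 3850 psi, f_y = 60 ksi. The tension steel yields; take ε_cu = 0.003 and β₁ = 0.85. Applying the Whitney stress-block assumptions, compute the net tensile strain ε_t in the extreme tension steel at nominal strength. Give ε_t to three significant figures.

a = A_s f_y/(0.85 f'_c b) = 6.872 in.
β₁ = 0.85, so c = a/β₁ = 6.872/0.85 = 8.085 in.
From the linear strain diagram with ε_cu = 0.003: ε_t = 0.003 (d − c)/c = 0.003 × (39.3 − 8.085)/8.085 = 0.0116.
Since ε_t ≥ 0.005, the section is tension-controlled.

ε_t ≈ 0.0116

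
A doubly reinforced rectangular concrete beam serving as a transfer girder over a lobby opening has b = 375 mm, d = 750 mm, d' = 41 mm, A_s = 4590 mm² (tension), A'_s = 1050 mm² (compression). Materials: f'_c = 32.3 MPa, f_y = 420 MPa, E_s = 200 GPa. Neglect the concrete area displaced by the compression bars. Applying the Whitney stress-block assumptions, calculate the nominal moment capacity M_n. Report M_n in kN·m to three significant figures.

Assume both tension and compression steel yield.
Net tension couple steel: A_s − A'_s = 3540 mm².
a = (A_s − A'_s) f_y / (0.85 f'_c b) = 1486800/(0.85 × 32.3 × 375) = 144.41 mm.
c = a/β₁ = 144.41/0.819 = 176.32 mm; ε'_s = 0.003(c − d')/c = 0.0023 ≥ f_y/E_s = 0.0021, so compression steel does yield.
M_n = (A_s − A'_s) f_y (d − a/2) + A'_s f_y (d − d') = [1486800 × (750 − 72.205) + 441000 × (750 − 41)] × 10⁻⁶ = 1007.75 + 312.67 = 1320.42 kN·m.

M_n ≈ 1320 kN·m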